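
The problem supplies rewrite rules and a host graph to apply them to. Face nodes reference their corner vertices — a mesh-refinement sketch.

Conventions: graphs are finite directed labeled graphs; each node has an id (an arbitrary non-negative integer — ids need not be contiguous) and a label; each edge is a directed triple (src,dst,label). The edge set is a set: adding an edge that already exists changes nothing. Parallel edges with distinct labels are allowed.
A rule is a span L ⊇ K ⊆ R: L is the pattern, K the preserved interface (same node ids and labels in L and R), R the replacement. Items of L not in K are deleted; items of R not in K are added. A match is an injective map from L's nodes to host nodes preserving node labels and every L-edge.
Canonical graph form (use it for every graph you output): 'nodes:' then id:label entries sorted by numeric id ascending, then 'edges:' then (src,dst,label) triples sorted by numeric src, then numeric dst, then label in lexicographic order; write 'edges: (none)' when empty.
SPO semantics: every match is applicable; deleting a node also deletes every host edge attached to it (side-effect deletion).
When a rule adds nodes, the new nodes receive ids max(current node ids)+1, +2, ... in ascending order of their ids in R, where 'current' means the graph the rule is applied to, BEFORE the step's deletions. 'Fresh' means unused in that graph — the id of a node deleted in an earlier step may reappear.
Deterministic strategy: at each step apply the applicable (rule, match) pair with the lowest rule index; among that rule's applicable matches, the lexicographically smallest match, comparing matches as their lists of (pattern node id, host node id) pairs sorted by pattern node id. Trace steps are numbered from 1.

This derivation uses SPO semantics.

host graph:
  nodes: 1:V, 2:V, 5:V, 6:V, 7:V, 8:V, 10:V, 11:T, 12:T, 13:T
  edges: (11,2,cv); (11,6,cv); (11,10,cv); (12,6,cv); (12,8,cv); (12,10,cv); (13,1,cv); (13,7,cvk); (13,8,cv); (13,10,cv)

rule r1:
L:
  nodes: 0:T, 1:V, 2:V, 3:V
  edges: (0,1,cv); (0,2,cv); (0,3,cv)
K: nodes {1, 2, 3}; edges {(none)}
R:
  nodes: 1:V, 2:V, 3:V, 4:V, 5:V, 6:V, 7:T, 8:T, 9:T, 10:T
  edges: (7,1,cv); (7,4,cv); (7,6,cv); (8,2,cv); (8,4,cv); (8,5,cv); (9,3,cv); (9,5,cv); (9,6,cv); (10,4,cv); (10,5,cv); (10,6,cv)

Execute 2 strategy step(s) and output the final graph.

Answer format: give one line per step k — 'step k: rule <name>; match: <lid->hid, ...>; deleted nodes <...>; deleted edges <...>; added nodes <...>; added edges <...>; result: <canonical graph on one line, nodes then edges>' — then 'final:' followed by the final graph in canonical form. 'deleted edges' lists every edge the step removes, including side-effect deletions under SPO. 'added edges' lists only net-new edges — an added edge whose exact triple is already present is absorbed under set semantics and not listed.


step 1: rule r1; match: 0->11, 1->2, 2->6, 3->10; deleted nodes 11; deleted edges (11,2,cv); (11,6,cv); (11,10,cv); added nodes 14, 15, 16, 17, 18, 19, 20; added edges (17,2,cv); (17,14,cv); (17,16,cv); (18,6,cv); (18,14,cv); (18,15,cv); (19,10,cv); (19,15,cv); (19,16,cv); (20,14,cv); (20,15,cv); (20,16,cv); result: nodes: 1:V, 2:V, 5:V, 6:V, 7:V, 8:V, 10:V, 12:T, 13:T, 14:V, 15:V, 16:V, 17:T, 18:T, 19:T, 20:T edges: (12,6,cv); (12,8,cv); (12,10,cv); (13,1,cv); (13,7,cvk); (13,8,cv); (13,10,cv); (17,2,cv); (17,14,cv); (17,16,cv); (18,6,cv); (18,14,cv); (18,15,cv); (19,10,cv); (19,15,cv); (19,16,cv); (20,14,cv); (20,15,cv); (20,16,cv)
step 2: rule r1; match: 0->12, 1->6, 2->8, 3->10; deleted nodes 12; deleted edges (12,6,cv); (12,8,cv); (12,10,cv); added nodes 21, 22, 23, 24, 25, 26, 27; added edges (24,6,cv); (24,21,cv); (24,23,cv); (25,8,cv); (25,21,cv); (25,22,cv); (26,10,cv); (26,22,cv); (26,23,cv); (27,21,cv); (27,22,cv); (27,23,cv); result: nodes: 1:V, 2:V, 5:V, 6:V, 7:V, 8:V, 10:V, 13:T, 14:V, 15:V, 16:V, 17:T, 18:T, 19:T, 20:T, 21:V, 22:V, 23:V, 24:T, 25:T, 26:T, 27:T edges: (13,1,cv); (13,7,cvk); (13,8,cv); (13,10,cv); (17,2,cv); (17,14,cv); (17,16,cv); (18,6,cv); (18,14,cv); (18,15,cv); (19,10,cv); (19,15,cv); (19,16,cv); (20,14,cv); (20,15,cv); (20,16,cv); (24,6,cv); (24,21,cv); (24,23,cv); (25,8,cv); (25,21,cv); (25,22,cv); (26,10,cv); (26,22,cv); (26,23,cv); (27,21,cv); (27,22,cv); (27,23,cv)
final:
nodes: 1:V, 2:V, 5:V, 6:V, 7:V, 8:V, 10:V, 13:T, 14:V, 15:V, 16:V, 17:T, 18:T, 19:T, 20:T, 21:V, 22:V, 23:V, 24:T, 25:T, 26:T, 27:T
edges: (13,1,cv); (13,7,cvk); (13,8,cv); (13,10,cv); (17,2,cv); (17,14,cv); (17,16,cv); (18,6,cv); (18,14,cv); (18,15,cv); (19,10,cv); (19,15,cv); (19,16,cv); (20,14,cv); (20,15,cv); (20,16,cv); (24,6,cv); (24,21,cv); (24,23,cv); (25,8,cv); (25,21,cv); (25,22,cv); (26,10,cv); (26,22,cv); (26,23,cv); (27,21,cv); (27,22,cv); (27,23,cv)


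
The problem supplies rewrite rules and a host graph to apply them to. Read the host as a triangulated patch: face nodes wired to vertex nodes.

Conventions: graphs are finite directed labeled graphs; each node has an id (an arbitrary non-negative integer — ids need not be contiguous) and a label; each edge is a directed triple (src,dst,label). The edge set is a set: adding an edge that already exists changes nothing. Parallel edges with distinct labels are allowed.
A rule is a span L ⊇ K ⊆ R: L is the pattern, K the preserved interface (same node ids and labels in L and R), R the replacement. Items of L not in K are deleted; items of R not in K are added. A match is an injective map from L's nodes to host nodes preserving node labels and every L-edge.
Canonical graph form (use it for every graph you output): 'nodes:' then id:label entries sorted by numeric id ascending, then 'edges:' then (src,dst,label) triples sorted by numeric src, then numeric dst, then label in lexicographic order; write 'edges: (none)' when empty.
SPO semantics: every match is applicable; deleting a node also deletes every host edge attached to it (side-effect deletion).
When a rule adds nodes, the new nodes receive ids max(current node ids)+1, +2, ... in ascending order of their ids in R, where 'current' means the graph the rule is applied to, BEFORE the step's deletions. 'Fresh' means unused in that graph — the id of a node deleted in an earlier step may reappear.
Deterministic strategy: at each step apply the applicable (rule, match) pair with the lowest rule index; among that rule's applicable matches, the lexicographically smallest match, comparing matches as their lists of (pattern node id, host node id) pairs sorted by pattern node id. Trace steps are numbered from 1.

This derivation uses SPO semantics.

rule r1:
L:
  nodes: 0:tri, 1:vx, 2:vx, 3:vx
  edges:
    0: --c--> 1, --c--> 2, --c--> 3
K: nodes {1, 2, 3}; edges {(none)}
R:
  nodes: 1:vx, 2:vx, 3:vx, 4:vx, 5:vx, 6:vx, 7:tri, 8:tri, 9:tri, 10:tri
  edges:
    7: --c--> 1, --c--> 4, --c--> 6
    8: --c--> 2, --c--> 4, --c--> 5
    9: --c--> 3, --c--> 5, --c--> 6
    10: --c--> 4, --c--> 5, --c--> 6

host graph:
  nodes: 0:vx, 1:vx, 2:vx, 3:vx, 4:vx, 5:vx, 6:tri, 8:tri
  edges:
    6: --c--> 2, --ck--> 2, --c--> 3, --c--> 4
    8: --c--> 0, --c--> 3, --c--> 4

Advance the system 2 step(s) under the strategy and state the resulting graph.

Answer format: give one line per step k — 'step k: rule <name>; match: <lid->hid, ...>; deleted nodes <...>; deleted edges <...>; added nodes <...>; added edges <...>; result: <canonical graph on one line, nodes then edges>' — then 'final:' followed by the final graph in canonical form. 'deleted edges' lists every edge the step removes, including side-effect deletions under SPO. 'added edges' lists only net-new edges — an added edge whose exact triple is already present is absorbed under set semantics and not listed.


step 1: rule r1; match: 0->6, 1->2, 2->3, 3->4; deleted nodes 6; deleted edges (6,2,c); (6,2,ck); (6,3,c); (6,4,c); added nodes 9, 10, 11, 12, 13, 14, 15; added edges (12,2,c); (12,9,c); (12,11,c); (13,3,c); (13,9,c); (13,10,c); (14,4,c); (14,10,c); (14,11,c); (15,9,c); (15,10,c); (15,11,c); result: nodes: 0:vx, 1:vx, 2:vx, 3:vx, 4:vx, 5:vx, 8:tri, 9:vx, 10:vx, 11:vx, 12:tri, 13:tri, 14:tri, 15:tri edges: (8,0,c); (8,3,c); (8,4,c); (12,2,c); (12,9,c); (12,11,c); (13,3,c); (13,9,c); (13,10,c); (14,4,c); (14,10,c); (14,11,c); (15,9,c); (15,10,c); (15,11,c)
step 2: rule r1; match: 0->8, 1->0, 2->3, 3->4; deleted nodes 8; deleted edges (8,0,c); (8,3,c); (8,4,c); added nodes 16, 17, 18, 19, 20, 21, 22; added edges (19,0,c); (19,16,c); (19,18,c); (20,3,c); (20,16,c); (20,17,c); (21,4,c); (21,17,c); (21,18,c); (22,16,c); (22,17,c); (22,18,c); result: nodes: 0:vx, 1:vx, 2:vx, 3:vx, 4:vx, 5:vx, 9:vx, 10:vx, 11:vx, 12:tri, 13:tri, 14:tri, 15:tri, 16:vx, 17:vx, 18:vx, 19:tri, 20:tri, 21:tri, 22:tri edges: (12,2,c); (12,9,c); (12,11,c); (13,3,c); (13,9,c); (13,10,c); (14,4,c); (14,10,c); (14,11,c); (15,9,c); (15,10,c); (15,11,c); (19,0,c); (19,16,c); (19,18,c); (20,3,c); (20,16,c); (20,17,c); (21,4,c); (21,17,c); (21,18,c); (22,16,c); (22,17,c); (22,18,c)
final:
nodes: 0:vx, 1:vx, 2:vx, 3:vx, 4:vx, 5:vx, 9:vx, 10:vx, 11:vx, 12:tri, 13:tri, 14:tri, 15:tri, 16:vx, 17:vx, 18:vx, 19:tri, 20:tri, 21:tri, 22:tri
edges: (12,2,c); (12,9,c); (12,11,c); (13,3,c); (13,9,c); (13,10,c); (14,4,c); (14,10,c); (14,11,c); (15,9,c); (15,10,c); (15,11,c); (19,0,c); (19,16,c); (19,18,c); (20,3,c); (20,16,c); (20,17,c); (21,4,c); (21,17,c); (21,18,c); (22,16,c); (22,17,c); (22,18,c)


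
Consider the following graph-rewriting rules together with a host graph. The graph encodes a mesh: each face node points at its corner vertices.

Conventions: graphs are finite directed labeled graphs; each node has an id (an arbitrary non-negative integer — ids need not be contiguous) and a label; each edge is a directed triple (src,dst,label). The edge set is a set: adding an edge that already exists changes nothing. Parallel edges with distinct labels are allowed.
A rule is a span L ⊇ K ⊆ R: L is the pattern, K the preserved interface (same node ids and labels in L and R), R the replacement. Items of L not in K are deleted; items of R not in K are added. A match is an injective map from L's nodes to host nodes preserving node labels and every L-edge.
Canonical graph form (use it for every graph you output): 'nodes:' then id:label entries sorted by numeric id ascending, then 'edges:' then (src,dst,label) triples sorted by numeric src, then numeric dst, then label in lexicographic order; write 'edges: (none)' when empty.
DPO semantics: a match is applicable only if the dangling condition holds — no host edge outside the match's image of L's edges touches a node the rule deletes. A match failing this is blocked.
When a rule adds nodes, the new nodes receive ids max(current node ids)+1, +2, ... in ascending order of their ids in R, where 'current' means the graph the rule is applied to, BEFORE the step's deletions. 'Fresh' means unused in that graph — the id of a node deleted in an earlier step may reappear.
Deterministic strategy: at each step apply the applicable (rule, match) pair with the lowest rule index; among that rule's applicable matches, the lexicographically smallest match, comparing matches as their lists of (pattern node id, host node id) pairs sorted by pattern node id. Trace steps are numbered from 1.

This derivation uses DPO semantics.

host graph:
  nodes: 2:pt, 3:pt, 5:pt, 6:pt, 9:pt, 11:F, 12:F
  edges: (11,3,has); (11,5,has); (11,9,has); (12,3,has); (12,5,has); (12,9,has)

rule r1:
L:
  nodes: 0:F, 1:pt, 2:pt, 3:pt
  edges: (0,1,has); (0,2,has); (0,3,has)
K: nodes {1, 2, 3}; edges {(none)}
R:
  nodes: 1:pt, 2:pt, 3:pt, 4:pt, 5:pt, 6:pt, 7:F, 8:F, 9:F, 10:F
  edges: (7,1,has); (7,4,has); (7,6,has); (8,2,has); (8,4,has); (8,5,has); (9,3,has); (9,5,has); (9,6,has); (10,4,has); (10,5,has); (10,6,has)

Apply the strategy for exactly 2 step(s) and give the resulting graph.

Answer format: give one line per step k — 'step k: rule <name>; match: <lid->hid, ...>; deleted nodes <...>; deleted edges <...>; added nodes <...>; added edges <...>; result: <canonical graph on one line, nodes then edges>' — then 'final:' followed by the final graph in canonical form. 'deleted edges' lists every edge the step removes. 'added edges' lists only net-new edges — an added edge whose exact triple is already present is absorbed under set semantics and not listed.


step 1: rule r1; match: 0->11, 1->3, 2->5, 3->9; deleted nodes 11; deleted edges (11,3,has); (11,5,has); (11,9,has); added nodes 13, 14, 15, 16, 17, 18, 19; added edges (16,3,has); (16,13,has); (16,15,has); (17,5,has); (17,13,has); (17,14,has); (18,9,has); (18,14,has); (18,15,has); (19,13,has); (19,14,has); (19,15,has); result: nodes: 2:pt, 3:pt, 5:pt, 6:pt, 9:pt, 12:F, 13:pt, 14:pt, 15:pt, 16:F, 17:F, 18:F, 19:F edges: (12,3,has); (12,5,has); (12,9,has); (16,3,has); (16,13,has); (16,15,has); (17,5,has); (17,13,has); (17,14,has); (18,9,has); (18,14,has); (18,15,has); (19,13,has); (19,14,has); (19,15,has)
step 2: rule r1; match: 0->12, 1->3, 2->5, 3->9; deleted nodes 12; deleted edges (12,3,has); (12,5,has); (12,9,has); added nodes 20, 21, 22, 23, 24, 25, 26; added edges (23,3,has); (23,20,has); (23,22,has); (24,5,has); (24,20,has); (24,21,has); (25,9,has); (25,21,has); (25,22,has); (26,20,has); (26,21,has); (26,22,has); result: nodes: 2:pt, 3:pt, 5:pt, 6:pt, 9:pt, 13:pt, 14:pt, 15:pt, 16:F, 17:F, 18:F, 19:F, 20:pt, 21:pt, 22:pt, 23:F, 24:F, 25:F, 26:F edges: (16,3,has); (16,13,has); (16,15,has); (17,5,has); (17,13,has); (17,14,has); (18,9,has); (18,14,has); (18,15,has); (19,13,has); (19,14,has); (19,15,has); (23,3,has); (23,20,has); (23,22,has); (24,5,has); (24,20,has); (24,21,has); (25,9,has); (25,21,has); (25,22,has); (26,20,has); (26,21,has); (26,22,has)
final:
nodes: 2:pt, 3:pt, 5:pt, 6:pt, 9:pt, 13:pt, 14:pt, 15:pt, 16:F, 17:F, 18:F, 19:F, 20:pt, 21:pt, 22:pt, 23:F, 24:F, 25:F, 26:F
edges: (16,3,has); (16,13,has); (16,15,has); (17,5,has); (17,13,has); (17,14,has); (18,9,has); (18,14,has); (18,15,has); (19,13,has); (19,14,has); (19,15,has); (23,3,has); (23,20,has); (23,22,has); (24,5,has); (24,20,has); (24,21,has); (25,9,has); (25,21,has); (25,22,has); (26,20,has); (26,21,has); (26,22,has)


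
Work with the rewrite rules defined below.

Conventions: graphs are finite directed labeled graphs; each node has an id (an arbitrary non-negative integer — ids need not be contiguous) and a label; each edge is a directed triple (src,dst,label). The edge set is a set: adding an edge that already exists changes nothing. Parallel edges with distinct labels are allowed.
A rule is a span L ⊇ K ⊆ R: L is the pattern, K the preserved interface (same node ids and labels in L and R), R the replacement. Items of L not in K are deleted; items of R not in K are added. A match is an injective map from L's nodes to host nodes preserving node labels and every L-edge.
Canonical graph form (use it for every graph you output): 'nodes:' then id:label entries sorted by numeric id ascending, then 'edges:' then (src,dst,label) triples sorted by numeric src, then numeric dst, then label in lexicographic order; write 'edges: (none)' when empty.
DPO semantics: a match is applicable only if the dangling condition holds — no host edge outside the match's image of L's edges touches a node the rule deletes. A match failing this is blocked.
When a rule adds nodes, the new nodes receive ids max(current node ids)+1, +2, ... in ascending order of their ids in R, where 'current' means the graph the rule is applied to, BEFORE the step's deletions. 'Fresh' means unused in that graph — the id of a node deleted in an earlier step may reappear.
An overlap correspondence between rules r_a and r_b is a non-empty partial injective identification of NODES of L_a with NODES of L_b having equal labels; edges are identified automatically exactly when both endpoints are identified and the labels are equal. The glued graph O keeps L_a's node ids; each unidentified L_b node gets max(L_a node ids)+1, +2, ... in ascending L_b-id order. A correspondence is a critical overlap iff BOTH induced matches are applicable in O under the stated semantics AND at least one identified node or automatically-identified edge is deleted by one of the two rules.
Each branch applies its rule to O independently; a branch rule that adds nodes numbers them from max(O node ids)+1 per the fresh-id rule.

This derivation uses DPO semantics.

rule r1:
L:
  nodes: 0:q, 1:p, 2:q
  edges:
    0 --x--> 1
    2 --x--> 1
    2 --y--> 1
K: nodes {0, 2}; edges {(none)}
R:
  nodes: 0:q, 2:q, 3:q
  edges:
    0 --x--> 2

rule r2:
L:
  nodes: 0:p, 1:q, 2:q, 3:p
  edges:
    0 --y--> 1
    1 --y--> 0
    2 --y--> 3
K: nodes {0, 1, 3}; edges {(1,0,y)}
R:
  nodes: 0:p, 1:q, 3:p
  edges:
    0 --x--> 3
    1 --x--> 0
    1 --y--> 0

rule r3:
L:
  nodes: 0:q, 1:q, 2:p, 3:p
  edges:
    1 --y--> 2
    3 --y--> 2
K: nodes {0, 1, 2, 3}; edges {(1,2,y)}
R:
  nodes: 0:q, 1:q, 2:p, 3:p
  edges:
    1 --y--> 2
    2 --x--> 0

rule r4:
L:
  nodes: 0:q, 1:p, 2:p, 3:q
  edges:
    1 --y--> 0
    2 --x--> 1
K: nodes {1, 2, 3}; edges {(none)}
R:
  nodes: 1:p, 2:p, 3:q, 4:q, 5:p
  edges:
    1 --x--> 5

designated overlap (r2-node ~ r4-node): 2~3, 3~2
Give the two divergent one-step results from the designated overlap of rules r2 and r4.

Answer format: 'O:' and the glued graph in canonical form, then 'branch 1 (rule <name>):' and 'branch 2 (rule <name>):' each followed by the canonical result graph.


O:
nodes: 0:p, 1:q, 2:q, 3:p, 4:q, 5:p
edges: (0,1,y); (1,0,y); (2,3,y); (3,5,x); (5,4,y)
branch 1 (rule r2):
nodes: 0:p, 1:q, 3:p, 4:q, 5:p
edges: (0,3,x); (1,0,x); (1,0,y); (3,5,x); (5,4,y)
branch 2 (rule r4):
nodes: 0:p, 1:q, 2:q, 3:p, 5:p, 6:q, 7:p
edges: (0,1,y); (1,0,y); (2,3,y); (5,7,x)


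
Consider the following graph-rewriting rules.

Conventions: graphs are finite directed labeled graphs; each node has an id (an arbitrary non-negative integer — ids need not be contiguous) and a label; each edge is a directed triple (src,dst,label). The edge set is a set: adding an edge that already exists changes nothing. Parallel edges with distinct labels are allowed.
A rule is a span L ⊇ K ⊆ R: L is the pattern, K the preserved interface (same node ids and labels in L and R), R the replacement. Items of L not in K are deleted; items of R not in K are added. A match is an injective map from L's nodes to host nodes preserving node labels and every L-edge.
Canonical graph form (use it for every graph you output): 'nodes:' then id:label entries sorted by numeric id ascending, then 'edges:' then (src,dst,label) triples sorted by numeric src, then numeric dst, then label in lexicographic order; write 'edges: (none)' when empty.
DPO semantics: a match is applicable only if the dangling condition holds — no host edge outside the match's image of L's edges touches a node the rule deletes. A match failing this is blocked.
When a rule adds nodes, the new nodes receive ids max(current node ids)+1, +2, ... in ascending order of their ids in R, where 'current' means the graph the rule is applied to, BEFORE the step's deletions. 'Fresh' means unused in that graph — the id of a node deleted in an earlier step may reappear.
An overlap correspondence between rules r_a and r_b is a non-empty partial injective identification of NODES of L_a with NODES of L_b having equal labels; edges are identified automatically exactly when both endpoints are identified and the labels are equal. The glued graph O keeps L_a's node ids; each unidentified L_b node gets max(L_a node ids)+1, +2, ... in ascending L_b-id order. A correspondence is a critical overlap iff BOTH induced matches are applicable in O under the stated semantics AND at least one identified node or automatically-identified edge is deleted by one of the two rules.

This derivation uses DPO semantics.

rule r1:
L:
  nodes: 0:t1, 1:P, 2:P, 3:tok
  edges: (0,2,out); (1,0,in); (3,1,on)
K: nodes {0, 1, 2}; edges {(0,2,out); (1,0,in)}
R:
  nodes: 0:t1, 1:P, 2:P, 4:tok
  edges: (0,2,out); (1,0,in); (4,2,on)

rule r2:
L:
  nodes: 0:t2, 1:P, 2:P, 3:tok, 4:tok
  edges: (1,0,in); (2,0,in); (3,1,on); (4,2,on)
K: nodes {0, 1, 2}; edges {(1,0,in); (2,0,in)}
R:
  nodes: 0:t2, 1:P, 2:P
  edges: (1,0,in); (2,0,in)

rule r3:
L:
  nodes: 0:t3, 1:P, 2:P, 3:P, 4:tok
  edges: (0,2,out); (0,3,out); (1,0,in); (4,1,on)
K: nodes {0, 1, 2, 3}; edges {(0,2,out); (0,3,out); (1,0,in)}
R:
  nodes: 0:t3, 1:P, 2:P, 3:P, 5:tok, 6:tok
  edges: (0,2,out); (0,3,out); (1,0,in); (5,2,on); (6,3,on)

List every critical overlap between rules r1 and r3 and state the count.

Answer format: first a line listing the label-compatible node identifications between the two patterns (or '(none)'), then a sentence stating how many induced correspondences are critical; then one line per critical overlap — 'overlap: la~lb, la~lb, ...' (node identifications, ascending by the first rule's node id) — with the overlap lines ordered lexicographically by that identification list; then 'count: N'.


label-compatible node identifications between L(r1) and L(r3): 1~1, 1~2, 1~3, 2~1, 2~2, 2~3, 3~4
3 of the induced correspondences are critical overlaps of r1 and r3.
overlap: 1~1, 2~2, 3~4
overlap: 1~1, 2~3, 3~4
overlap: 1~1, 3~4
count: 3


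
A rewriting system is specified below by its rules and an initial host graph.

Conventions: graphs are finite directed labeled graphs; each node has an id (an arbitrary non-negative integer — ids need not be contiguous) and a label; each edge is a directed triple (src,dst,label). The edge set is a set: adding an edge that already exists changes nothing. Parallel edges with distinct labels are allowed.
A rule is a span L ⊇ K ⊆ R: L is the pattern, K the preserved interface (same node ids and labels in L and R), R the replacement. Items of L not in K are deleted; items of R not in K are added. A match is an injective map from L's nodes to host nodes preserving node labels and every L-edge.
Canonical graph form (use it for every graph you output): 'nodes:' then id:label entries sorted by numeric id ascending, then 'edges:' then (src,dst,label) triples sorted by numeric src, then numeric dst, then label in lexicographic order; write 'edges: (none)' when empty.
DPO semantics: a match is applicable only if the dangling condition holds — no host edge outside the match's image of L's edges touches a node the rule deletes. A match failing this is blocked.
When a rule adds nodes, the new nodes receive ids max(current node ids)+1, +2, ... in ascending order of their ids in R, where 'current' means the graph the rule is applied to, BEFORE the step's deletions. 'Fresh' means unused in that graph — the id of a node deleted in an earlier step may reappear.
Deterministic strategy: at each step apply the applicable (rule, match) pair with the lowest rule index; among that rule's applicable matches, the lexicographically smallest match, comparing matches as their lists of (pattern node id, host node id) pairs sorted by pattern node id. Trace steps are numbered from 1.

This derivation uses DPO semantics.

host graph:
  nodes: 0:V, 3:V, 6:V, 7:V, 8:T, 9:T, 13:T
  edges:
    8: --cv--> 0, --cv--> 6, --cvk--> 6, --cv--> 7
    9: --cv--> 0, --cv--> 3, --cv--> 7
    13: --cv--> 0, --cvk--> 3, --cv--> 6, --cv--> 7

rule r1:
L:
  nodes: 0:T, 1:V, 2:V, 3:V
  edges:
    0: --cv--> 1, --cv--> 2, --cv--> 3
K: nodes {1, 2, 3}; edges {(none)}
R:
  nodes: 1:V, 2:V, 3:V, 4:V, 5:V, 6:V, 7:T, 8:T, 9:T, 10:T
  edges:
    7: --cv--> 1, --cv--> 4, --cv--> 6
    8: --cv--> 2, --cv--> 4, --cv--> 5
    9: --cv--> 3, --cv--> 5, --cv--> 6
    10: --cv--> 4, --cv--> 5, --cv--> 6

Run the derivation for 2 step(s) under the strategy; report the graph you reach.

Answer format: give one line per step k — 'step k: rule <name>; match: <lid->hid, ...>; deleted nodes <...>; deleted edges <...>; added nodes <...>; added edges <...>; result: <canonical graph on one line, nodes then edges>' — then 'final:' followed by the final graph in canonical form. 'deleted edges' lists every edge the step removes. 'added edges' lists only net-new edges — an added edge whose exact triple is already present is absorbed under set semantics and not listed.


step 1: rule r1; match: 0->9, 1->0, 2->3, 3->7; deleted nodes 9; deleted edges (9,0,cv); (9,3,cv); (9,7,cv); added nodes 14, 15, 16, 17, 18, 19, 20; added edges (17,0,cv); (17,14,cv); (17,16,cv); (18,3,cv); (18,14,cv); (18,15,cv); (19,7,cv); (19,15,cv); (19,16,cv); (20,14,cv); (20,15,cv); (20,16,cv); result: nodes: 0:V, 3:V, 6:V, 7:V, 8:T, 13:T, 14:V, 15:V, 16:V, 17:T, 18:T, 19:T, 20:T edges: (8,0,cv); (8,6,cv); (8,6,cvk); (8,7,cv); (13,0,cv); (13,3,cvk); (13,6,cv); (13,7,cv); (17,0,cv); (17,14,cv); (17,16,cv); (18,3,cv); (18,14,cv); (18,15,cv); (19,7,cv); (19,15,cv); (19,16,cv); (20,14,cv); (20,15,cv); (20,16,cv)
step 2: rule r1; match: 0->17, 1->0, 2->14, 3->16; deleted nodes 17; deleted edges (17,0,cv); (17,14,cv); (17,16,cv); added nodes 21, 22, 23, 24, 25, 26, 27; added edges (24,0,cv); (24,21,cv); (24,23,cv); (25,14,cv); (25,21,cv); (25,22,cv); (26,16,cv); (26,22,cv); (26,23,cv); (27,21,cv); (27,22,cv); (27,23,cv); result: nodes: 0:V, 3:V, 6:V, 7:V, 8:T, 13:T, 14:V, 15:V, 16:V, 18:T, 19:T, 20:T, 21:V, 22:V, 23:V, 24:T, 25:T, 26:T, 27:T edges: (8,0,cv); (8,6,cv); (8,6,cvk); (8,7,cv); (13,0,cv); (13,3,cvk); (13,6,cv); (13,7,cv); (18,3,cv); (18,14,cv); (18,15,cv); (19,7,cv); (19,15,cv); (19,16,cv); (20,14,cv); (20,15,cv); (20,16,cv); (24,0,cv); (24,21,cv); (24,23,cv); (25,14,cv); (25,21,cv); (25,22,cv); (26,16,cv); (26,22,cv); (26,23,cv); (27,21,cv); (27,22,cv); (27,23,cv)
final:
nodes: 0:V, 3:V, 6:V, 7:V, 8:T, 13:T, 14:V, 15:V, 16:V, 18:T, 19:T, 20:T, 21:V, 22:V, 23:V, 24:T, 25:T, 26:T, 27:T
edges: (8,0,cv); (8,6,cv); (8,6,cvk); (8,7,cv); (13,0,cv); (13,3,cvk); (13,6,cv); (13,7,cv); (18,3,cv); (18,14,cv); (18,15,cv); (19,7,cv); (19,15,cv); (19,16,cv); (20,14,cv); (20,15,cv); (20,16,cv); (24,0,cv); (24,21,cv); (24,23,cv); (25,14,cv); (25,21,cv); (25,22,cv); (26,16,cv); (26,22,cv); (26,23,cv); (27,21,cv); (27,22,cv); (27,23,cv)


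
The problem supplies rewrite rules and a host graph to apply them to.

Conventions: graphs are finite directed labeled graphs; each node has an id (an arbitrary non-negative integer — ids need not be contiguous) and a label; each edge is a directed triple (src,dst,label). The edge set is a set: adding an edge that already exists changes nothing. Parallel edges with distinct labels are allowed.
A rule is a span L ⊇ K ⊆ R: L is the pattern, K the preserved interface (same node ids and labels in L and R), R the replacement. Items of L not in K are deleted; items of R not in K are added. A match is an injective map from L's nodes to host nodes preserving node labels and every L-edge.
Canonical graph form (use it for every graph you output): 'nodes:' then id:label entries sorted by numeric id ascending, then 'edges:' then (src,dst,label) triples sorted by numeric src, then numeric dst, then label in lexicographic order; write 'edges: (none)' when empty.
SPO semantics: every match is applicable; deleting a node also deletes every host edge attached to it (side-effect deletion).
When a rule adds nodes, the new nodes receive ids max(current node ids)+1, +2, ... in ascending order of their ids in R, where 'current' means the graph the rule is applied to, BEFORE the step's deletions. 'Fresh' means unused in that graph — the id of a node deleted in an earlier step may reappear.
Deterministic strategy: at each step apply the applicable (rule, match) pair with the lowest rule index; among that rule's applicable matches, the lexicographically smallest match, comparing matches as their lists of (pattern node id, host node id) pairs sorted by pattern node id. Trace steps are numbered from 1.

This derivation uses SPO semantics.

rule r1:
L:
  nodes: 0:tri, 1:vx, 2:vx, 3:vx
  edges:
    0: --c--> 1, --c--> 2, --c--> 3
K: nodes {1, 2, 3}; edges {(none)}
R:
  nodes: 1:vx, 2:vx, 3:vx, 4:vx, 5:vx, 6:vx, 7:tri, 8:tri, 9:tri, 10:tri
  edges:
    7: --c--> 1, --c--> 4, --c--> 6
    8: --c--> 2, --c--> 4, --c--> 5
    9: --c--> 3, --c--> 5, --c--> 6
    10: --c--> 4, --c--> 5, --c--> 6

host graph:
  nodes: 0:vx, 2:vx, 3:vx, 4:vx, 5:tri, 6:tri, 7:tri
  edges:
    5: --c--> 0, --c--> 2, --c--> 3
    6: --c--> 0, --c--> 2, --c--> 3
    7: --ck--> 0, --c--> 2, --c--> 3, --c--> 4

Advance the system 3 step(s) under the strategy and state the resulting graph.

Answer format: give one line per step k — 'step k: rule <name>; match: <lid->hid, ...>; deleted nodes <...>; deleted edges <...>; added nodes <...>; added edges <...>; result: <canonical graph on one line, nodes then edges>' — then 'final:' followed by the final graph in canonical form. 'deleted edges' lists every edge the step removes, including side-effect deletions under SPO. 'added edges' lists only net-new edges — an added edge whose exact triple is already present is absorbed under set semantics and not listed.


step 1: rule r1; match: 0->5, 1->0, 2->2, 3->3; deleted nodes 5; deleted edges (5,0,c); (5,2,c); (5,3,c); added nodes 8, 9, 10, 11, 12, 13, 14; added edges (11,0,c); (11,8,c); (11,10,c); (12,2,c); (12,8,c); (12,9,c); (13,3,c); (13,9,c); (13,10,c); (14,8,c); (14,9,c); (14,10,c); result: nodes: 0:vx, 2:vx, 3:vx, 4:vx, 6:tri, 7:tri, 8:vx, 9:vx, 10:vx, 11:tri, 12:tri, 13:tri, 14:tri edges: (6,0,c); (6,2,c); (6,3,c); (7,0,ck); (7,2,c); (7,3,c); (7,4,c); (11,0,c); (11,8,c); (11,10,c); (12,2,c); (12,8,c); (12,9,c); (13,3,c); (13,9,c); (13,10,c); (14,8,c); (14,9,c); (14,10,c)
step 2: rule r1; match: 0->6, 1->0, 2->2, 3->3; deleted nodes 6; deleted edges (6,0,c); (6,2,c); (6,3,c); added nodes 15, 16, 17, 18, 19, 20, 21; added edges (18,0,c); (18,15,c); (18,17,c); (19,2,c); (19,15,c); (19,16,c); (20,3,c); (20,16,c); (20,17,c); (21,15,c); (21,16,c); (21,17,c); result: nodes: 0:vx, 2:vx, 3:vx, 4:vx, 7:tri, 8:vx, 9:vx, 10:vx, 11:tri, 12:tri, 13:tri, 14:tri, 15:vx, 16:vx, 17:vx, 18:tri, 19:tri, 20:tri, 21:tri edges: (7,0,ck); (7,2,c); (7,3,c); (7,4,c); (11,0,c); (11,8,c); (11,10,c); (12,2,c); (12,8,c); (12,9,c); (13,3,c); (13,9,c); (13,10,c); (14,8,c); (14,9,c); (14,10,c); (18,0,c); (18,15,c); (18,17,c); (19,2,c); (19,15,c); (19,16,c); (20,3,c); (20,16,c); (20,17,c); (21,15,c); (21,16,c); (21,17,c)
step 3: rule r1; match: 0->7, 1->2, 2->3, 3->4; deleted nodes 7; deleted edges (7,0,ck); (7,2,c); (7,3,c); (7,4,c); added nodes 22, 23, 24, 25, 26, 27, 28; added edges (25,2,c); (25,22,c); (25,24,c); (26,3,c); (26,22,c); (26,23,c); (27,4,c); (27,23,c); (27,24,c); (28,22,c); (28,23,c); (28,24,c); result: nodes: 0:vx, 2:vx, 3:vx, 4:vx, 8:vx, 9:vx, 10:vx, 11:tri, 12:tri, 13:tri, 14:tri, 15:vx, 16:vx, 17:vx, 18:tri, 19:tri, 20:tri, 21:tri, 22:vx, 23:vx, 24:vx, 25:tri, 26:tri, 27:tri, 28:tri edges: (11,0,c); (11,8,c); (11,10,c); (12,2,c); (12,8,c); (12,9,c); (13,3,c); (13,9,c); (13,10,c); (14,8,c); (14,9,c); (14,10,c); (18,0,c); (18,15,c); (18,17,c); (19,2,c); (19,15,c); (19,16,c); (20,3,c); (20,16,c); (20,17,c); (21,15,c); (21,16,c); (21,17,c); (25,2,c); (25,22,c); (25,24,c); (26,3,c); (26,22,c); (26,23,c); (27,4,c); (27,23,c); (27,24,c); (28,22,c); (28,23,c); (28,24,c)
final:
nodes: 0:vx, 2:vx, 3:vx, 4:vx, 8:vx, 9:vx, 10:vx, 11:tri, 12:tri, 13:tri, 14:tri, 15:vx, 16:vx, 17:vx, 18:tri, 19:tri, 20:tri, 21:tri, 22:vx, 23:vx, 24:vx, 25:tri, 26:tri, 27:tri, 28:tri
edges: (11,0,c); (11,8,c); (11,10,c); (12,2,c); (12,8,c); (12,9,c); (13,3,c); (13,9,c); (13,10,c); (14,8,c); (14,9,c); (14,10,c); (18,0,c); (18,15,c); (18,17,c); (19,2,c); (19,15,c); (19,16,c); (20,3,c); (20,16,c); (20,17,c); (21,15,c); (21,16,c); (21,17,c); (25,2,c); (25,22,c); (25,24,c); (26,3,c); (26,22,c); (26,23,c); (27,4,c); (27,23,c); (27,24,c); (28,22,c); (28,23,c); (28,24,c)


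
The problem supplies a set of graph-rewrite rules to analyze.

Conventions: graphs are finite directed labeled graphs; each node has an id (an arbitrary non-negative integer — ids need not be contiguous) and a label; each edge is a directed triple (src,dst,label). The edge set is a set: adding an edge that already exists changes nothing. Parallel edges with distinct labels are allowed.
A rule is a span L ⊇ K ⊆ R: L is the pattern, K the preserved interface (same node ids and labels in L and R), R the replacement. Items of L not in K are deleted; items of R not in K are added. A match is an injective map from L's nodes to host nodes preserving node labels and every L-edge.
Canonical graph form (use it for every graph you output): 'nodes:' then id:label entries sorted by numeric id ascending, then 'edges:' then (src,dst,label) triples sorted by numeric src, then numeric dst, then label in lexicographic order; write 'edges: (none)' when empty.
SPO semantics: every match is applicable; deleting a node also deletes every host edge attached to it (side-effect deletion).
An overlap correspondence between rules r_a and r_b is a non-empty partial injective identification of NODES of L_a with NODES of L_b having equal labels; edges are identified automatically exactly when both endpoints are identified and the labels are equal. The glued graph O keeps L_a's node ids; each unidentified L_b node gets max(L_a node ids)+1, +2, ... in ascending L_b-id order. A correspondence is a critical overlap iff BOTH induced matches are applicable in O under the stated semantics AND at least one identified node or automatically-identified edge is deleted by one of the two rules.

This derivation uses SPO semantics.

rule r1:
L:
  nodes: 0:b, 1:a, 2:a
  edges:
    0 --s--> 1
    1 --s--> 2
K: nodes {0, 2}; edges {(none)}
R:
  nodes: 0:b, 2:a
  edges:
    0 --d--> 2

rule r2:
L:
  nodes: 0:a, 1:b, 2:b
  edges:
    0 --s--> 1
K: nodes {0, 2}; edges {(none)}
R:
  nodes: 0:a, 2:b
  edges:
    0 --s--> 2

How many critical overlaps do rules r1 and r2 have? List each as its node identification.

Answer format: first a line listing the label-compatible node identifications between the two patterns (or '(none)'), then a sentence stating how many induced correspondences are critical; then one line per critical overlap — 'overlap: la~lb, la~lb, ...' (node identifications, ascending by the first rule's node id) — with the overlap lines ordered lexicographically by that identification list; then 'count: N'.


label-compatible node identifications between L(r1) and L(r2): 0~1, 0~2, 1~0, 2~0
5 of the induced correspondences are critical overlaps of r1 and r2.
overlap: 0~1
overlap: 0~1, 1~0
overlap: 0~1, 2~0
overlap: 0~2, 1~0
overlap: 1~0
count: 5


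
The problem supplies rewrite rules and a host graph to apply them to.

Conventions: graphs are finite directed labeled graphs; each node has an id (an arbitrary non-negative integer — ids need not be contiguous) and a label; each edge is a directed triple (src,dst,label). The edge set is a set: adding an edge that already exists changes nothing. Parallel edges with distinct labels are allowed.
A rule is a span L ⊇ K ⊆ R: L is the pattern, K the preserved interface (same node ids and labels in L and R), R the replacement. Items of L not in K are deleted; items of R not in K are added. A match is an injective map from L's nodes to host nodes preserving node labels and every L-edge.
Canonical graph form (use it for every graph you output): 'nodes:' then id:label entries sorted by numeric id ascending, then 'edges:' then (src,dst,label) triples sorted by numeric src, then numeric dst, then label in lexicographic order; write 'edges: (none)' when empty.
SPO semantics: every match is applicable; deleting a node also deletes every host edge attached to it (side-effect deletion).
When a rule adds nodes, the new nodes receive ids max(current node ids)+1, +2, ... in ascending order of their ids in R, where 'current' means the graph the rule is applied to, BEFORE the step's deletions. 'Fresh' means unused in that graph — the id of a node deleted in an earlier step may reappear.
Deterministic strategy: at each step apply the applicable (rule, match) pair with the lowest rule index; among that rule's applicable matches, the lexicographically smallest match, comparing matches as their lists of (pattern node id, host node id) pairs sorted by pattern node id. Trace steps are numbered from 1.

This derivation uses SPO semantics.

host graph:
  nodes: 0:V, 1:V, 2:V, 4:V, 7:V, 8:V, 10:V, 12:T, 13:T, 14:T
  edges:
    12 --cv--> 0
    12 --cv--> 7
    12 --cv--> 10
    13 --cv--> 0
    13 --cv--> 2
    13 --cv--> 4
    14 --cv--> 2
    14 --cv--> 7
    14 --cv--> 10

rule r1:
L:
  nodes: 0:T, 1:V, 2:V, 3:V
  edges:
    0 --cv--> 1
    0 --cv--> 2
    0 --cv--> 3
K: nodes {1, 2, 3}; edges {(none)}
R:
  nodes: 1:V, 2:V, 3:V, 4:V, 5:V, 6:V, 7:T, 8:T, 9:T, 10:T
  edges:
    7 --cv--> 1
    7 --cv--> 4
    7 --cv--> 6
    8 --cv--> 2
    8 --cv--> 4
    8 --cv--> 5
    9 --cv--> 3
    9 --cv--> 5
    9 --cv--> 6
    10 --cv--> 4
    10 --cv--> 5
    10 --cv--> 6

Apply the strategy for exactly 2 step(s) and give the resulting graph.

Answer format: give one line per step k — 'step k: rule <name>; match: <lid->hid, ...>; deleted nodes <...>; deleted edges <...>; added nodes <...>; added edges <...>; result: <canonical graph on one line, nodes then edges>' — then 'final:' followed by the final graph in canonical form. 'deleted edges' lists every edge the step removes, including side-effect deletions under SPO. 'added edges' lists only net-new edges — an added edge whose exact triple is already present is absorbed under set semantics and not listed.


step 1: rule r1; match: 0->12, 1->0, 2->7, 3->10; deleted nodes 12; deleted edges (12,0,cv); (12,7,cv); (12,10,cv); added nodes 15, 16, 17, 18, 19, 20, 21; added edges (18,0,cv); (18,15,cv); (18,17,cv); (19,7,cv); (19,15,cv); (19,16,cv); (20,10,cv); (20,16,cv); (20,17,cv); (21,15,cv); (21,16,cv); (21,17,cv); result: nodes: 0:V, 1:V, 2:V, 4:V, 7:V, 8:V, 10:V, 13:T, 14:T, 15:V, 16:V, 17:V, 18:T, 19:T, 20:T, 21:T edges: (13,0,cv); (13,2,cv); (13,4,cv); (14,2,cv); (14,7,cv); (14,10,cv); (18,0,cv); (18,15,cv); (18,17,cv); (19,7,cv); (19,15,cv); (19,16,cv); (20,10,cv); (20,16,cv); (20,17,cv); (21,15,cv); (21,16,cv); (21,17,cv)
step 2: rule r1; match: 0->13, 1->0, 2->2, 3->4; deleted nodes 13; deleted edges (13,0,cv); (13,2,cv); (13,4,cv); added nodes 22, 23, 24, 25, 26, 27, 28; added edges (25,0,cv); (25,22,cv); (25,24,cv); (26,2,cv); (26,22,cv); (26,23,cv); (27,4,cv); (27,23,cv); (27,24,cv); (28,22,cv); (28,23,cv); (28,24,cv); result: nodes: 0:V, 1:V, 2:V, 4:V, 7:V, 8:V, 10:V, 14:T, 15:V, 16:V, 17:V, 18:T, 19:T, 20:T, 21:T, 22:V, 23:V, 24:V, 25:T, 26:T, 27:T, 28:T edges: (14,2,cv); (14,7,cv); (14,10,cv); (18,0,cv); (18,15,cv); (18,17,cv); (19,7,cv); (19,15,cv); (19,16,cv); (20,10,cv); (20,16,cv); (20,17,cv); (21,15,cv); (21,16,cv); (21,17,cv); (25,0,cv); (25,22,cv); (25,24,cv); (26,2,cv); (26,22,cv); (26,23,cv); (27,4,cv); (27,23,cv); (27,24,cv); (28,22,cv); (28,23,cv); (28,24,cv)
final:
nodes: 0:V, 1:V, 2:V, 4:V, 7:V, 8:V, 10:V, 14:T, 15:V, 16:V, 17:V, 18:T, 19:T, 20:T, 21:T, 22:V, 23:V, 24:V, 25:T, 26:T, 27:T, 28:T
edges: (14,2,cv); (14,7,cv); (14,10,cv); (18,0,cv); (18,15,cv); (18,17,cv); (19,7,cv); (19,15,cv); (19,16,cv); (20,10,cv); (20,16,cv); (20,17,cv); (21,15,cv); (21,16,cv); (21,17,cv); (25,0,cv); (25,22,cv); (25,24,cv); (26,2,cv); (26,22,cv); (26,23,cv); (27,4,cv); (27,23,cv); (27,24,cv); (28,22,cv); (28,23,cv); (28,24,cv)


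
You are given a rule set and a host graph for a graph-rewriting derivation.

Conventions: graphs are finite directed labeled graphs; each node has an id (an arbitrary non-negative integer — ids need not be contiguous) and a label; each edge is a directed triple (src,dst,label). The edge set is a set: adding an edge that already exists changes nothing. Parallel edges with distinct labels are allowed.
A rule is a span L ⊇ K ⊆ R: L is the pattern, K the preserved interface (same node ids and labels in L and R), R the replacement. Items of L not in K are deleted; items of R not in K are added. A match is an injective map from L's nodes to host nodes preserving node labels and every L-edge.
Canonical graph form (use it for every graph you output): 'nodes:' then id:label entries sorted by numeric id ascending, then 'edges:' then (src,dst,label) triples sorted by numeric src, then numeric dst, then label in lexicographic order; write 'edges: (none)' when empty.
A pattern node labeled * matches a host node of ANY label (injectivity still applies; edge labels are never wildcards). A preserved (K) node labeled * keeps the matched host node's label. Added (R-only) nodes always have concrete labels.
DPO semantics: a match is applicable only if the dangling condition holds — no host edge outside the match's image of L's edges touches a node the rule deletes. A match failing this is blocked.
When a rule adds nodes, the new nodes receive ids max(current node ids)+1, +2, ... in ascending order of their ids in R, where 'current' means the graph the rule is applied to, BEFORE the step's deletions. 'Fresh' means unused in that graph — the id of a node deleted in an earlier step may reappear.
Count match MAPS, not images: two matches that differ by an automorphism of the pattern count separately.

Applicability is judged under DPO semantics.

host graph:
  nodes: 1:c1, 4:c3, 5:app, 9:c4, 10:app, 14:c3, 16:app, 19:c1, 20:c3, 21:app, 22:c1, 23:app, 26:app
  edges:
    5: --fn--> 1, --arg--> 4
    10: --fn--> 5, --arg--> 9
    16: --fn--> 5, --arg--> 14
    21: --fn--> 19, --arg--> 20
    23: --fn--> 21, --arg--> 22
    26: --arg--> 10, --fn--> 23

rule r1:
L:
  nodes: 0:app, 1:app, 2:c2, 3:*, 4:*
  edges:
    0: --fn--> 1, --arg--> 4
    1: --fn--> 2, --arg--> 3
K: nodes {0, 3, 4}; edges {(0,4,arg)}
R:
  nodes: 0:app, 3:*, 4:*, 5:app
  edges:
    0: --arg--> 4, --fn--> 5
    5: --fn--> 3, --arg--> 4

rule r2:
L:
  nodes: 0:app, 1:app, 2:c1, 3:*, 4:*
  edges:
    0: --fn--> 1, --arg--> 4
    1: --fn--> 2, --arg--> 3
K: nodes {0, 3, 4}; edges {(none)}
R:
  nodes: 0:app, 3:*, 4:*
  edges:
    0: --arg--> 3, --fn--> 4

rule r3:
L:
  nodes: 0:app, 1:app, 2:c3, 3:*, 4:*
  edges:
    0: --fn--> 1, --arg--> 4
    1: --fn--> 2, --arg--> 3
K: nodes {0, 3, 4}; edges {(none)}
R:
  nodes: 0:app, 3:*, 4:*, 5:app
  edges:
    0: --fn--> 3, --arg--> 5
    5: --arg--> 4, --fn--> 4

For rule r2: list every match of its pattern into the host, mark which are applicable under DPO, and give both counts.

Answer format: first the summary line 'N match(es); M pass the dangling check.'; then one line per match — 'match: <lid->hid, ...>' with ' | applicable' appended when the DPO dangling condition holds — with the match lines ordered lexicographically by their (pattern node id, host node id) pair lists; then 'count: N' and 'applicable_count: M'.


3 match(es); 1 pass the dangling check.
match: 0->10, 1->5, 2->1, 3->4, 4->9
match: 0->16, 1->5, 2->1, 3->4, 4->14
match: 0->23, 1->21, 2->19, 3->20, 4->22 | applicable
count: 3
applicable_count: 1
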